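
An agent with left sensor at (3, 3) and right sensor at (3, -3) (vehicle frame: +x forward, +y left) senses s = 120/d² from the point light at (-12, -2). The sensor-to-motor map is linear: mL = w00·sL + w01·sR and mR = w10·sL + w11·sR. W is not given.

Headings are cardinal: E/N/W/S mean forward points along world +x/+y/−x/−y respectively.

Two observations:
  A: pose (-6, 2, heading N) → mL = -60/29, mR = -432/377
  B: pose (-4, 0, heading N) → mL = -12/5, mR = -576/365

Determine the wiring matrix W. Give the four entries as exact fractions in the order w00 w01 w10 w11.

-1 0 -1 1

obs A: pose=(-6,2,N) → sL=60/29, sR=12/13, mL=-60/29, mR=-432/377
obs B: pose=(-4,0,N) → sL=12/5, sR=60/73, mL=-12/5, mR=-576/365
sensor matrix S = [[60/29, 12/13], [12/5, 60/73]]; det S = -70848/137605
solve [mL_A; mL_B] = S·[w00; w01] and [mR_A; mR_B] = S·[w10; w11]:
  w00 = -1, w01 = 0, w10 = -1, w11 = 1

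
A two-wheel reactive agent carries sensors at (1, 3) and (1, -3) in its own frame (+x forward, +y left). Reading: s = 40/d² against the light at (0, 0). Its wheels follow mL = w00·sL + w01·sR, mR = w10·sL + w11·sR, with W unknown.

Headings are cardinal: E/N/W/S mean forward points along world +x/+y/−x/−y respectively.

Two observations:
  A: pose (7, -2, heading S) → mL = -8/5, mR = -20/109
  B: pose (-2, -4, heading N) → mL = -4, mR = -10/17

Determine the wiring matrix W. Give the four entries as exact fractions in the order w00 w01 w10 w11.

0 -1 -1/2 0

obs A: pose=(7,-2,S) → sL=40/109, sR=8/5, mL=-8/5, mR=-20/109
obs B: pose=(-2,-4,N) → sL=20/17, sR=4, mL=-4, mR=-10/17
sensor matrix S = [[40/109, 8/5], [20/17, 4]]; det S = -768/1853
solve [mL_A; mL_B] = S·[w00; w01] and [mR_A; mR_B] = S·[w10; w11]:
  w00 = 0, w01 = -1, w10 = -1/2, w11 = 0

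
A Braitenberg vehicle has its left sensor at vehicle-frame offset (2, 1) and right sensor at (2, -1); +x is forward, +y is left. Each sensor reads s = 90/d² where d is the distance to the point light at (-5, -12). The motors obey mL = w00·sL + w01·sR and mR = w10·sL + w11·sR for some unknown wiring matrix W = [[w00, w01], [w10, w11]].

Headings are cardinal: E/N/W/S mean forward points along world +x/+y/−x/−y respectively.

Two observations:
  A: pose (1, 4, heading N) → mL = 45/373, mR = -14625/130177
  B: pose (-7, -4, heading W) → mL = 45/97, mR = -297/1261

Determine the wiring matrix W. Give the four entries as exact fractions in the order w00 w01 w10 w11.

0 1/2 1/2 -1

obs A: pose=(1,4,N) → sL=90/349, sR=90/373, mL=45/373, mR=-14625/130177
obs B: pose=(-7,-4,W) → sL=18/13, sR=90/97, mL=45/97, mR=-297/1261
sensor matrix S = [[90/349, 90/373], [18/13, 90/97]]; det S = -15564960/164153197
solve [mL_A; mL_B] = S·[w00; w01] and [mR_A; mR_B] = S·[w10; w11]:
  w00 = 0, w01 = 1/2, w10 = 1/2, w11 = -1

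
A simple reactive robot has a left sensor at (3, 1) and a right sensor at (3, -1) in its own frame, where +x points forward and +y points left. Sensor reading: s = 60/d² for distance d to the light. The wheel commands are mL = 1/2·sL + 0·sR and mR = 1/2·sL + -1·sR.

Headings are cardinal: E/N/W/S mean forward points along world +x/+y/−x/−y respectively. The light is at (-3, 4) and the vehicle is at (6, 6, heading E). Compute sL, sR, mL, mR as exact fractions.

left sensor world pos  = (9, 7); dL² = 153
right sensor world pos = (9, 5); dR² = 145
sL = 60/153 = 20/51
sR = 60/145 = 12/29
mL = 1/2·sL + 0·sR = 10/51
mR = 1/2·sL + -1·sR = -322/1479

20/51 12/29 10/51 -322/1479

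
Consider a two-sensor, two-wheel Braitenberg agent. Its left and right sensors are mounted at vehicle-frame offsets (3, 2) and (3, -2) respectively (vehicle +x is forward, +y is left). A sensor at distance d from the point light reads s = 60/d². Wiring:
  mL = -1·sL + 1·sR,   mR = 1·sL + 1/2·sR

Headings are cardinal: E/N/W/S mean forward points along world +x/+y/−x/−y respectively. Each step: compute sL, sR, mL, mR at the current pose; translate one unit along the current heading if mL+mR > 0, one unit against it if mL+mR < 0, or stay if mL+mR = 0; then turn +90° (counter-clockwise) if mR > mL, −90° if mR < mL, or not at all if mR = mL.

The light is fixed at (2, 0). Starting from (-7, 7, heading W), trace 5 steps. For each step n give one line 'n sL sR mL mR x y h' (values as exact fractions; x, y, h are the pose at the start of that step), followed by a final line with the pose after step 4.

0 60/169 4/15 -224/2535 1238/2535 -7 7 W
1 3/4 3/8 -3/8 15/16 -8 7 S
2 60/113 12/13 576/1469 1458/1469 -8 6 E
3 30/101 6/13 216/1313 693/1313 -7 6 N
4 60/169 4/15 -224/2535 1238/2535 -7 7 W
final -8 7 S

n=0: pose=(-7,7,W); sL=60/169, sR=4/15; mL=-224/2535, mR=1238/2535; mL+mR=2/5 → advance +1; mR−mL=1462/2535 → turn +1·90°
n=1: pose=(-8,7,S); sL=3/4, sR=3/8; mL=-3/8, mR=15/16; mL+mR=9/16 → advance +1; mR−mL=21/16 → turn +1·90°
n=2: pose=(-8,6,E); sL=60/113, sR=12/13; mL=576/1469, mR=1458/1469; mL+mR=18/13 → advance +1; mR−mL=882/1469 → turn +1·90°
n=3: pose=(-7,6,N); sL=30/101, sR=6/13; mL=216/1313, mR=693/1313; mL+mR=9/13 → advance +1; mR−mL=477/1313 → turn +1·90°
n=4: pose=(-7,7,W); sL=60/169, sR=4/15; mL=-224/2535, mR=1238/2535; mL+mR=2/5 → advance +1; mR−mL=1462/2535 → turn +1·90°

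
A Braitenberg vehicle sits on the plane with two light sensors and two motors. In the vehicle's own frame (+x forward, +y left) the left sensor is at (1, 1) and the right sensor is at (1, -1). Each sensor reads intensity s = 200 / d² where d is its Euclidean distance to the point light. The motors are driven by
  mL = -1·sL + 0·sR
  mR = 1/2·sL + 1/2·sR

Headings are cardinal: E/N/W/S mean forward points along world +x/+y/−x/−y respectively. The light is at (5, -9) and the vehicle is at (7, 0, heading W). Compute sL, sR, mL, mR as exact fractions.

left sensor world pos  = (6, -1); dL² = 65
right sensor world pos = (6, 1); dR² = 101
sL = 200/65 = 40/13
sR = 200/101 = 200/101
mL = -1·sL + 0·sR = -40/13
mR = 1/2·sL + 1/2·sR = 3320/1313

40/13 200/101 -40/13 3320/1313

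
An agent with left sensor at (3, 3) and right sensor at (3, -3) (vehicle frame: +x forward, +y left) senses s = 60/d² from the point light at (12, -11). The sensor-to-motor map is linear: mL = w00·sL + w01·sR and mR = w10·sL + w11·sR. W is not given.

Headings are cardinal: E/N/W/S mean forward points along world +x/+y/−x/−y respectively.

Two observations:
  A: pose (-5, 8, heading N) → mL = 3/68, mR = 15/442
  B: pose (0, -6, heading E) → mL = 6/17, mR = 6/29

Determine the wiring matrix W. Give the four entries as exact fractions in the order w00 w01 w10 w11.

obs A: pose=(-5,8,N) → sL=15/221, sR=3/34, mL=3/68, mR=15/442
obs B: pose=(0,-6,E) → sL=12/29, sR=12/17, mL=6/17, mR=6/29
sensor matrix S = [[15/221, 3/34], [12/29, 12/17]]; det S = 1242/108953
solve [mL_A; mL_B] = S·[w00; w01] and [mR_A; mR_B] = S·[w10; w11]:
  w00 = 0, w01 = 1/2, w10 = 1/2, w11 = 0

0 1/2 1/2 0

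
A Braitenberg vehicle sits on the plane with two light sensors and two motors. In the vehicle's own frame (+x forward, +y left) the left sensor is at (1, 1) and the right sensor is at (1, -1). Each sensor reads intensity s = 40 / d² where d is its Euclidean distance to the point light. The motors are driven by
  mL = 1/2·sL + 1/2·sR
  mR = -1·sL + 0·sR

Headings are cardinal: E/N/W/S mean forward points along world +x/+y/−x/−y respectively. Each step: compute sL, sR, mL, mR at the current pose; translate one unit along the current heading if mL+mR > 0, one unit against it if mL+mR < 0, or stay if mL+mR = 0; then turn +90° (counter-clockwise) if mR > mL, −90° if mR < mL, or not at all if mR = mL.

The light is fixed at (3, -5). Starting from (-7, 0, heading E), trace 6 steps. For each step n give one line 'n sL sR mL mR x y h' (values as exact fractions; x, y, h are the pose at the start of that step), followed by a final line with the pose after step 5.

0 40/117 40/97 4280/11349 -40/117 -7 0 E
1 1/2 10/29 49/116 -1/2 -6 0 S
2 8/25 40/149 1096/3725 -8/25 -6 1 W
3 4/13 20/49 228/637 -4/13 -5 1 N
4 40/113 8/17 792/1921 -40/113 -5 2 E
5 5/9 2/5 43/90 -5/9 -4 2 S
final -4 3 W

n=0: pose=(-7,0,E); sL=40/117, sR=40/97; mL=4280/11349, mR=-40/117; mL+mR=400/11349 → advance +1; mR−mL=-2720/3783 → turn -1·90°
n=1: pose=(-6,0,S); sL=1/2, sR=10/29; mL=49/116, mR=-1/2; mL+mR=-9/116 → advance -1; mR−mL=-107/116 → turn -1·90°
n=2: pose=(-6,1,W); sL=8/25, sR=40/149; mL=1096/3725, mR=-8/25; mL+mR=-96/3725 → advance -1; mR−mL=-2288/3725 → turn -1·90°
n=3: pose=(-5,1,N); sL=4/13, sR=20/49; mL=228/637, mR=-4/13; mL+mR=32/637 → advance +1; mR−mL=-424/637 → turn -1·90°
n=4: pose=(-5,2,E); sL=40/113, sR=8/17; mL=792/1921, mR=-40/113; mL+mR=112/1921 → advance +1; mR−mL=-1472/1921 → turn -1·90°
n=5: pose=(-4,2,S); sL=5/9, sR=2/5; mL=43/90, mR=-5/9; mL+mR=-7/90 → advance -1; mR−mL=-31/30 → turn -1·90°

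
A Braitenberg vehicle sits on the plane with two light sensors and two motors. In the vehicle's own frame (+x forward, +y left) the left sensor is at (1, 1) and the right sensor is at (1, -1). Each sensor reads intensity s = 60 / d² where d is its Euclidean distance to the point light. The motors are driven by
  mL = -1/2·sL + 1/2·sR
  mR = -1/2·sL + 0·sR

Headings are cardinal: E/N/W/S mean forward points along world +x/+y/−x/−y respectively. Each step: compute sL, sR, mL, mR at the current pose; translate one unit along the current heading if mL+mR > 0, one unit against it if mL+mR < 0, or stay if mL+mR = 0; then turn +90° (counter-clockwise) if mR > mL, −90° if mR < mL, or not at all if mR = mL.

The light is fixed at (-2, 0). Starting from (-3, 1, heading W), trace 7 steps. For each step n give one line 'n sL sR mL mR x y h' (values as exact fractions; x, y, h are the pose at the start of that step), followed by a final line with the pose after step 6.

0 15 15/2 -15/4 -15/2 -3 1 W
1 12 12 0 -6 -2 1 N
2 30 30 0 -15 -2 0 E
3 60 12 -24 -30 -3 0 S
4 15 15/2 -15/4 -15/2 -3 1 W
5 12 12 0 -6 -2 1 N
6 30 30 0 -15 -2 0 E
final -3 0 S

n=0: pose=(-3,1,W); sL=15, sR=15/2; mL=-15/4, mR=-15/2; mL+mR=-45/4 → advance -1; mR−mL=-15/4 → turn -1·90°
n=1: pose=(-2,1,N); sL=12, sR=12; mL=0, mR=-6; mL+mR=-6 → advance -1; mR−mL=-6 → turn -1·90°
n=2: pose=(-2,0,E); sL=30, sR=30; mL=0, mR=-15; mL+mR=-15 → advance -1; mR−mL=-15 → turn -1·90°
n=3: pose=(-3,0,S); sL=60, sR=12; mL=-24, mR=-30; mL+mR=-54 → advance -1; mR−mL=-6 → turn -1·90°
n=4: pose=(-3,1,W); sL=15, sR=15/2; mL=-15/4, mR=-15/2; mL+mR=-45/4 → advance -1; mR−mL=-15/4 → turn -1·90°
n=5: pose=(-2,1,N); sL=12, sR=12; mL=0, mR=-6; mL+mR=-6 → advance -1; mR−mL=-6 → turn -1·90°
n=6: pose=(-2,0,E); sL=30, sR=30; mL=0, mR=-15; mL+mR=-15 → advance -1; mR−mL=-15 → turn -1·90°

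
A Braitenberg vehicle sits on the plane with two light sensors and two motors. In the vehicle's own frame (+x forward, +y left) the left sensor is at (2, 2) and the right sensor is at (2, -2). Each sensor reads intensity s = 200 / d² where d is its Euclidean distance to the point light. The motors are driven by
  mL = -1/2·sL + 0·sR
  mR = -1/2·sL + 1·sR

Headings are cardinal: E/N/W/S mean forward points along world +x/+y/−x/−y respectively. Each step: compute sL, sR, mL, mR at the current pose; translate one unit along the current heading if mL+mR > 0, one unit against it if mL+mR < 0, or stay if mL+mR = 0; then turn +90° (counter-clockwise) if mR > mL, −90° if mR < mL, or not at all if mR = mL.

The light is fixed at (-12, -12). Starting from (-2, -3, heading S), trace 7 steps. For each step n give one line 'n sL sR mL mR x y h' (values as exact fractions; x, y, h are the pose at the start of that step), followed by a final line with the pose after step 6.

0 200/193 200/113 -100/193 27300/21809 -2 -3 S
1 50/61 10/9 -25/61 385/549 -2 -4 E
2 200/181 200/269 -100/181 9300/48689 -1 -4 N
3 100/53 100/81 -50/53 1250/4293 -1 -5 W
4 200/221 8/5 -100/221 1268/1105 0 -5 S
5 10/13 50/53 -5/13 385/689 0 -6 E
6 40/37 200/289 -20/37 1620/10693 1 -6 N
final 1 -7 W

n=0: pose=(-2,-3,S); sL=200/193, sR=200/113; mL=-100/193, mR=27300/21809; mL+mR=16000/21809 → advance +1; mR−mL=200/113 → turn +1·90°
n=1: pose=(-2,-4,E); sL=50/61, sR=10/9; mL=-25/61, mR=385/549; mL+mR=160/549 → advance +1; mR−mL=10/9 → turn +1·90°
n=2: pose=(-1,-4,N); sL=200/181, sR=200/269; mL=-100/181, mR=9300/48689; mL+mR=-17600/48689 → advance -1; mR−mL=200/269 → turn +1·90°
n=3: pose=(-1,-5,W); sL=100/53, sR=100/81; mL=-50/53, mR=1250/4293; mL+mR=-2800/4293 → advance -1; mR−mL=100/81 → turn +1·90°
n=4: pose=(0,-5,S); sL=200/221, sR=8/5; mL=-100/221, mR=1268/1105; mL+mR=768/1105 → advance +1; mR−mL=8/5 → turn +1·90°
n=5: pose=(0,-6,E); sL=10/13, sR=50/53; mL=-5/13, mR=385/689; mL+mR=120/689 → advance +1; mR−mL=50/53 → turn +1·90°
n=6: pose=(1,-6,N); sL=40/37, sR=200/289; mL=-20/37, mR=1620/10693; mL+mR=-4160/10693 → advance -1; mR−mL=200/289 → turn +1·90°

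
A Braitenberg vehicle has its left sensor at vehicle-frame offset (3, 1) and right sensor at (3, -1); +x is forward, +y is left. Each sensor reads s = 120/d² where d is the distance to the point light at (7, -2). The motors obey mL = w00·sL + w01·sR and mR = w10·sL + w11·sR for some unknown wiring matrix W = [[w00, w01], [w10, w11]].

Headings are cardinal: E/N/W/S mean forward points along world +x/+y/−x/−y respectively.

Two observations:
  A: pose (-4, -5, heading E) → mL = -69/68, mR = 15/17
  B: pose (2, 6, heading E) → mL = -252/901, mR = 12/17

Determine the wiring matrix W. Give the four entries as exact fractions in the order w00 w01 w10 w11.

obs A: pose=(-4,-5,E) → sL=30/17, sR=3/2, mL=-69/68, mR=15/17
obs B: pose=(2,6,E) → sL=24/17, sR=120/53, mL=-252/901, mR=12/17
sensor matrix S = [[30/17, 3/2], [24/17, 120/53]]; det S = 1692/901
solve [mL_A; mL_B] = S·[w00; w01] and [mR_A; mR_B] = S·[w10; w11]:
  w00 = -1, w01 = 1/2, w10 = 1/2, w11 = 0

-1 1/2 1/2 0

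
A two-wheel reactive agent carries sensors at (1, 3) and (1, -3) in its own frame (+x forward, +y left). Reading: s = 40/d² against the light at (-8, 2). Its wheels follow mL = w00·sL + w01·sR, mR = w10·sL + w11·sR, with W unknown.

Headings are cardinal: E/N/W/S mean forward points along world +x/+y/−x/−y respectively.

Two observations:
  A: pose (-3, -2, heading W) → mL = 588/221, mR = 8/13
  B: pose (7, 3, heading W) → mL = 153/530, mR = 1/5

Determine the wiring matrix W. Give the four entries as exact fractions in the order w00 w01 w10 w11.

obs A: pose=(-3,-2,W) → sL=8/13, sR=40/17, mL=588/221, mR=8/13
obs B: pose=(7,3,W) → sL=1/5, sR=10/53, mL=153/530, mR=1/5
sensor matrix S = [[8/13, 40/17], [1/5, 10/53]]; det S = -4152/11713
solve [mL_A; mL_B] = S·[w00; w01] and [mR_A; mR_B] = S·[w10; w11]:
  w00 = 1/2, w01 = 1, w10 = 1, w11 = 0

1/2 1 1 0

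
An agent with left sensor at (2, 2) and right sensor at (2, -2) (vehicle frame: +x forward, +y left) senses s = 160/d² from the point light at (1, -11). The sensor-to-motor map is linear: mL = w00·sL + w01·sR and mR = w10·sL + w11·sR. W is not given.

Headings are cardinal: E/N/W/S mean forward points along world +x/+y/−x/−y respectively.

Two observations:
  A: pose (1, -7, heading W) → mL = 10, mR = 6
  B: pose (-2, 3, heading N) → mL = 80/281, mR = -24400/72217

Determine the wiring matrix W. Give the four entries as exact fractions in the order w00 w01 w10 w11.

obs A: pose=(1,-7,W) → sL=20, sR=4, mL=10, mR=6
obs B: pose=(-2,3,N) → sL=160/281, sR=160/257, mL=80/281, mR=-24400/72217
sensor matrix S = [[20, 4], [160/281, 160/257]]; det S = 734720/72217
solve [mL_A; mL_B] = S·[w00; w01] and [mR_A; mR_B] = S·[w10; w11]:
  w00 = 1/2, w01 = 0, w10 = 1/2, w11 = -1

1/2 0 1/2 -1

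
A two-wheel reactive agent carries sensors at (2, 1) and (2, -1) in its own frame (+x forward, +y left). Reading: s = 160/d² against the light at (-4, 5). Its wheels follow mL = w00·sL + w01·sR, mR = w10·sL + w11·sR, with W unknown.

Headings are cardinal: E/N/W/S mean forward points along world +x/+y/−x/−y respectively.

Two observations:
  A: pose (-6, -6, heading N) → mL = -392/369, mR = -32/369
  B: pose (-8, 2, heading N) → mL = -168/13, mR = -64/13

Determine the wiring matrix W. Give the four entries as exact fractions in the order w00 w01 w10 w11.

obs A: pose=(-6,-6,N) → sL=16/9, sR=80/41, mL=-392/369, mR=-32/369
obs B: pose=(-8,2,N) → sL=80/13, sR=16, mL=-168/13, mR=-64/13
sensor matrix S = [[16/9, 80/41], [80/13, 16]]; det S = 78848/4797
solve [mL_A; mL_B] = S·[w00; w01] and [mR_A; mR_B] = S·[w10; w11]:
  w00 = 1/2, w01 = -1, w10 = 1/2, w11 = -1/2

1/2 -1 1/2 -1/2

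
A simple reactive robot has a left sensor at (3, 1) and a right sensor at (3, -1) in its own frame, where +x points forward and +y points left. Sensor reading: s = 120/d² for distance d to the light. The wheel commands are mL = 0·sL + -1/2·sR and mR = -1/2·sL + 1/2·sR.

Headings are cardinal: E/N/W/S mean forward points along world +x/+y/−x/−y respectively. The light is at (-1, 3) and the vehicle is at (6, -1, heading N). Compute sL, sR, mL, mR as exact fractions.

left sensor world pos  = (5, 2); dL² = 37
right sensor world pos = (7, 2); dR² = 65
sL = 120/37 = 120/37
sR = 120/65 = 24/13
mL = 0·sL + -1/2·sR = -12/13
mR = -1/2·sL + 1/2·sR = -336/481

120/37 24/13 -12/13 -336/481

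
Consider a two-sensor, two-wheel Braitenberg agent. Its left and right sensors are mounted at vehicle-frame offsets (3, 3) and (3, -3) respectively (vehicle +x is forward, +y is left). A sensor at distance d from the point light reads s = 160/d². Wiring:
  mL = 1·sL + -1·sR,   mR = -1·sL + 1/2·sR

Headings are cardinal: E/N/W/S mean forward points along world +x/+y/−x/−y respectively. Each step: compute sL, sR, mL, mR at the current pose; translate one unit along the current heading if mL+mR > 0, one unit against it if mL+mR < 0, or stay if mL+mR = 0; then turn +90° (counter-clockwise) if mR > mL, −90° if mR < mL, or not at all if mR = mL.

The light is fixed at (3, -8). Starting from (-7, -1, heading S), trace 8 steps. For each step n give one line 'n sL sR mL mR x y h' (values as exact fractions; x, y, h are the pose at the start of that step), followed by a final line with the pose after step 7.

0 32/13 32/37 768/481 -976/481 -7 -1 S
1 80/97 16/29 768/2813 -1544/2813 -7 0 W
2 32/53 160/157 -3456/8321 -784/8321 -6 0 N
3 1 40/61 21/61 -41/61 -6 -1 W
4 160/221 32/25 -3072/5525 -464/5525 -5 -1 N
5 16/13 80/101 576/1313 -1096/1313 -5 -2 W
6 160/181 160/97 -13440/17557 -1040/17557 -4 -2 N
7 20/13 40/41 300/533 -560/533 -4 -3 W
final -3 -3 N

n=0: pose=(-7,-1,S); sL=32/13, sR=32/37; mL=768/481, mR=-976/481; mL+mR=-16/37 → advance -1; mR−mL=-1744/481 → turn -1·90°
n=1: pose=(-7,0,W); sL=80/97, sR=16/29; mL=768/2813, mR=-1544/2813; mL+mR=-8/29 → advance -1; mR−mL=-2312/2813 → turn -1·90°
n=2: pose=(-6,0,N); sL=32/53, sR=160/157; mL=-3456/8321, mR=-784/8321; mL+mR=-80/157 → advance -1; mR−mL=2672/8321 → turn +1·90°
n=3: pose=(-6,-1,W); sL=1, sR=40/61; mL=21/61, mR=-41/61; mL+mR=-20/61 → advance -1; mR−mL=-62/61 → turn -1·90°
n=4: pose=(-5,-1,N); sL=160/221, sR=32/25; mL=-3072/5525, mR=-464/5525; mL+mR=-16/25 → advance -1; mR−mL=2608/5525 → turn +1·90°
n=5: pose=(-5,-2,W); sL=16/13, sR=80/101; mL=576/1313, mR=-1096/1313; mL+mR=-40/101 → advance -1; mR−mL=-1672/1313 → turn -1·90°
n=6: pose=(-4,-2,N); sL=160/181, sR=160/97; mL=-13440/17557, mR=-1040/17557; mL+mR=-80/97 → advance -1; mR−mL=12400/17557 → turn +1·90°
n=7: pose=(-4,-3,W); sL=20/13, sR=40/41; mL=300/533, mR=-560/533; mL+mR=-20/41 → advance -1; mR−mL=-860/533 → turn -1·90°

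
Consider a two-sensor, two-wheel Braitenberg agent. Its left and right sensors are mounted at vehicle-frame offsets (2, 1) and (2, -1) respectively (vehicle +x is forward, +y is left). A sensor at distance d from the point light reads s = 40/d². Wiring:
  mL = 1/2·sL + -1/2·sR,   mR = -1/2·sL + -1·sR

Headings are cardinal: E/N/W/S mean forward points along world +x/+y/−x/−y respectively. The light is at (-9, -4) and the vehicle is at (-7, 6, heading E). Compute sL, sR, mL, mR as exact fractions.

left sensor world pos  = (-5, 7); dL² = 137
right sensor world pos = (-5, 5); dR² = 97
sL = 40/137 = 40/137
sR = 40/97 = 40/97
mL = 1/2·sL + -1/2·sR = -800/13289
mR = -1/2·sL + -1·sR = -7420/13289

40/137 40/97 -800/13289 -7420/13289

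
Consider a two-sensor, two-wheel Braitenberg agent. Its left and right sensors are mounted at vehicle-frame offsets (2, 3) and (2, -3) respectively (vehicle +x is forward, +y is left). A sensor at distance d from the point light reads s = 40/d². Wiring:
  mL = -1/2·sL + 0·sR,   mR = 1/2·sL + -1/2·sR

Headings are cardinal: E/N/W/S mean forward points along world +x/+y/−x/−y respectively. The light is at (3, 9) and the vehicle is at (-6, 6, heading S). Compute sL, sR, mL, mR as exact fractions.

40/61 40/169 -20/61 2160/10309

left sensor world pos  = (-3, 4); dL² = 61
right sensor world pos = (-9, 4); dR² = 169
sL = 40/61 = 40/61
sR = 40/169 = 40/169
mL = -1/2·sL + 0·sR = -20/61
mR = 1/2·sL + -1/2·sR = 2160/10309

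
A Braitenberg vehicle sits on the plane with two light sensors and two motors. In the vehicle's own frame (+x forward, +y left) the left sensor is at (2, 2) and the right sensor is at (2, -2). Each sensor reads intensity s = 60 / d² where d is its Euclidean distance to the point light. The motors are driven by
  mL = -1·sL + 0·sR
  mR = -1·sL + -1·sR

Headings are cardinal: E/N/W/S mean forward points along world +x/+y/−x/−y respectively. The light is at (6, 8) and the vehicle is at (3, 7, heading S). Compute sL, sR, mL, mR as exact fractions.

6 30/17 -6 -132/17

left sensor world pos  = (5, 5); dL² = 10
right sensor world pos = (1, 5); dR² = 34
sL = 60/10 = 6
sR = 60/34 = 30/17
mL = -1·sL + 0·sR = -6
mR = -1·sL + -1·sR = -132/17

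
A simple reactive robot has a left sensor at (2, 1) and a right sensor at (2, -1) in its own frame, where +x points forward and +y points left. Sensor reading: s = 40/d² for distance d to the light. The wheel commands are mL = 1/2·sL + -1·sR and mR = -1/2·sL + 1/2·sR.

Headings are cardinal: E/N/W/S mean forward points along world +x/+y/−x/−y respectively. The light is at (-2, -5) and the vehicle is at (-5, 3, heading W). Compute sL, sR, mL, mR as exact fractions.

left sensor world pos  = (-7, 2); dL² = 74
right sensor world pos = (-7, 4); dR² = 106
sL = 40/74 = 20/37
sR = 40/106 = 20/53
mL = 1/2·sL + -1·sR = -210/1961
mR = -1/2·sL + 1/2·sR = -160/1961

20/37 20/53 -210/1961 -160/1961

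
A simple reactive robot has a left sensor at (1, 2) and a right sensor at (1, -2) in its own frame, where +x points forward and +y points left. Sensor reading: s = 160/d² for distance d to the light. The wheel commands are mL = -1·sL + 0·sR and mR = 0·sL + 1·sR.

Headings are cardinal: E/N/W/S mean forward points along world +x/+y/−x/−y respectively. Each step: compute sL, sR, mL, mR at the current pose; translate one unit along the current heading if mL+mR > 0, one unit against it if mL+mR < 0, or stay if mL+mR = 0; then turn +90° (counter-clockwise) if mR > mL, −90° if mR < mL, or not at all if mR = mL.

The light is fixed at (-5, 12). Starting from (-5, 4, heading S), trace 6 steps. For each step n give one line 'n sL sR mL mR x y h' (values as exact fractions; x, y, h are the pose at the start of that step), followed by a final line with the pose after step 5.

0 32/17 32/17 -32/17 32/17 -5 4 S
1 160/37 160/101 -160/37 160/101 -5 4 E
2 80/29 16/5 -80/29 16/5 -6 4 N
3 32/17 160/29 -32/17 160/29 -6 5 W
4 5/2 2 -5/2 2 -7 5 S
5 160/17 32/13 -160/17 32/13 -7 6 E
final -8 6 N

n=0: pose=(-5,4,S); sL=32/17, sR=32/17; mL=-32/17, mR=32/17; mL+mR=0 → advance +0; mR−mL=64/17 → turn +1·90°
n=1: pose=(-5,4,E); sL=160/37, sR=160/101; mL=-160/37, mR=160/101; mL+mR=-10240/3737 → advance -1; mR−mL=22080/3737 → turn +1·90°
n=2: pose=(-6,4,N); sL=80/29, sR=16/5; mL=-80/29, mR=16/5; mL+mR=64/145 → advance +1; mR−mL=864/145 → turn +1·90°
n=3: pose=(-6,5,W); sL=32/17, sR=160/29; mL=-32/17, mR=160/29; mL+mR=1792/493 → advance +1; mR−mL=3648/493 → turn +1·90°
n=4: pose=(-7,5,S); sL=5/2, sR=2; mL=-5/2, mR=2; mL+mR=-1/2 → advance -1; mR−mL=9/2 → turn +1·90°
n=5: pose=(-7,6,E); sL=160/17, sR=32/13; mL=-160/17, mR=32/13; mL+mR=-1536/221 → advance -1; mR−mL=2624/221 → turn +1·90°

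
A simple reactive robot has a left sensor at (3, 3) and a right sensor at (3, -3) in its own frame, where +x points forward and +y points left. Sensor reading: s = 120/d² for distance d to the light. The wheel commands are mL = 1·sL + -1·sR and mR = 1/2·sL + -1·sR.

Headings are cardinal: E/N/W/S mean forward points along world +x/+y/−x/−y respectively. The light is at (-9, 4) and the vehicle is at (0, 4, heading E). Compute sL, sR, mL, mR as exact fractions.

40/51 40/51 0 -20/51

left sensor world pos  = (3, 7); dL² = 153
right sensor world pos = (3, 1); dR² = 153
sL = 120/153 = 40/51
sR = 120/153 = 40/51
mL = 1·sL + -1·sR = 0
mR = 1/2·sL + -1·sR = -20/51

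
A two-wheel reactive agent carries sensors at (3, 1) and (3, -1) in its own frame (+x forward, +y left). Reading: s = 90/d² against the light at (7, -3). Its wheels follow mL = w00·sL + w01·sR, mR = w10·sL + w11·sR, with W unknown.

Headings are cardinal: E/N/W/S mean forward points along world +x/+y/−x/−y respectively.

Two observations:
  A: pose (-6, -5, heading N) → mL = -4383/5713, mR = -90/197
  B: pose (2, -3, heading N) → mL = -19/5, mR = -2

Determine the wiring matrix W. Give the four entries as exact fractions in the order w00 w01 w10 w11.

-1 -1/2 -1 0

obs A: pose=(-6,-5,N) → sL=90/197, sR=18/29, mL=-4383/5713, mR=-90/197
obs B: pose=(2,-3,N) → sL=2, sR=18/5, mL=-19/5, mR=-2
sensor matrix S = [[90/197, 18/29], [2, 18/5]]; det S = 2304/5713
solve [mL_A; mL_B] = S·[w00; w01] and [mR_A; mR_B] = S·[w10; w11]:
  w00 = -1, w01 = -1/2, w10 = -1, w11 = 0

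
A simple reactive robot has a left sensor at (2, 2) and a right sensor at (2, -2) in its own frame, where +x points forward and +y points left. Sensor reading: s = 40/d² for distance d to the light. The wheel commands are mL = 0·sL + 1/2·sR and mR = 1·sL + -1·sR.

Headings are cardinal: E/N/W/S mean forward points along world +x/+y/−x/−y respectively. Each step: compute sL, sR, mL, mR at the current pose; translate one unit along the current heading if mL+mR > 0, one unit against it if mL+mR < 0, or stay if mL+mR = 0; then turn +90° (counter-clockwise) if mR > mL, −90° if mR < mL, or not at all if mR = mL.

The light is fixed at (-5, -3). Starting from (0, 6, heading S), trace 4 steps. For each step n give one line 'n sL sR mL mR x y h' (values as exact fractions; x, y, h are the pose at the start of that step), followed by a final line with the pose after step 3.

0 20/49 20/29 10/29 -400/1421 0 6 S
1 8/9 40/109 20/109 512/981 0 5 W
2 5/9 1 1/2 -4/9 -1 5 S
3 40/29 8/17 4/17 448/493 -1 4 W
final -2 4 S

n=0: pose=(0,6,S); sL=20/49, sR=20/29; mL=10/29, mR=-400/1421; mL+mR=90/1421 → advance +1; mR−mL=-890/1421 → turn -1·90°
n=1: pose=(0,5,W); sL=8/9, sR=40/109; mL=20/109, mR=512/981; mL+mR=692/981 → advance +1; mR−mL=332/981 → turn +1·90°
n=2: pose=(-1,5,S); sL=5/9, sR=1; mL=1/2, mR=-4/9; mL+mR=1/18 → advance +1; mR−mL=-17/18 → turn -1·90°
n=3: pose=(-1,4,W); sL=40/29, sR=8/17; mL=4/17, mR=448/493; mL+mR=564/493 → advance +1; mR−mL=332/493 → turn +1·90°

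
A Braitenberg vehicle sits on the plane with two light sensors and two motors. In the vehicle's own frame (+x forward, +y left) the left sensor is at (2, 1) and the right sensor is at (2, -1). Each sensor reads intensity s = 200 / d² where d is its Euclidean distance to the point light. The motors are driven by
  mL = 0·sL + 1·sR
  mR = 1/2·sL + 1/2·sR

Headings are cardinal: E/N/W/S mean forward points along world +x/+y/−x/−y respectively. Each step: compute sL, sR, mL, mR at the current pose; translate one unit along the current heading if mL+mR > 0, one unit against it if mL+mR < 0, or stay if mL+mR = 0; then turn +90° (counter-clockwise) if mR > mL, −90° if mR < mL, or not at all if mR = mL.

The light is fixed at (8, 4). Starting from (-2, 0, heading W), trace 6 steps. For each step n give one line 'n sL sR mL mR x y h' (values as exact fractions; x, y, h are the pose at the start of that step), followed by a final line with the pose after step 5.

n=0: pose=(-2,0,W); sL=200/169, sR=200/153; mL=200/153, mR=32200/25857; mL+mR=22000/8619 → advance +1; mR−mL=-1600/25857 → turn -1·90°
n=1: pose=(-3,0,N); sL=50/37, sR=25/13; mL=25/13, mR=1575/962; mL+mR=3425/962 → advance +1; mR−mL=-275/962 → turn -1·90°
n=2: pose=(-3,1,E); sL=40/17, sR=200/97; mL=200/97, mR=3640/1649; mL+mR=7040/1649 → advance +1; mR−mL=240/1649 → turn +1·90°
n=3: pose=(-2,1,N); sL=100/61, sR=100/41; mL=100/41, mR=5100/2501; mL+mR=11200/2501 → advance +1; mR−mL=-1000/2501 → turn -1·90°
n=4: pose=(-2,2,E); sL=40/13, sR=200/73; mL=200/73, mR=2760/949; mL+mR=5360/949 → advance +1; mR−mL=160/949 → turn +1·90°
n=5: pose=(-1,2,N); sL=2, sR=25/8; mL=25/8, mR=41/16; mL+mR=91/16 → advance +1; mR−mL=-9/16 → turn -1·90°

0 200/169 200/153 200/153 32200/25857 -2 0 W
1 50/37 25/13 25/13 1575/962 -3 0 N
2 40/17 200/97 200/97 3640/1649 -3 1 E
3 100/61 100/41 100/41 5100/2501 -2 1 N
4 40/13 200/73 200/73 2760/949 -2 2 E
5 2 25/8 25/8 41/16 -1 2 N
final -1 3 E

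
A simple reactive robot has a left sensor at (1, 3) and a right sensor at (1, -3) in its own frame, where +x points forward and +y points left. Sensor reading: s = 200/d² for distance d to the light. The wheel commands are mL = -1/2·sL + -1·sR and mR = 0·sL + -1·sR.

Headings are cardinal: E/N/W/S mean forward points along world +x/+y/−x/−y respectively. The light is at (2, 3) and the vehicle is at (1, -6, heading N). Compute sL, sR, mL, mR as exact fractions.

left sensor world pos  = (-2, -5); dL² = 80
right sensor world pos = (4, -5); dR² = 68
sL = 200/80 = 5/2
sR = 200/68 = 50/17
mL = -1/2·sL + -1·sR = -285/68
mR = 0·sL + -1·sR = -50/17

5/2 50/17 -285/68 -50/17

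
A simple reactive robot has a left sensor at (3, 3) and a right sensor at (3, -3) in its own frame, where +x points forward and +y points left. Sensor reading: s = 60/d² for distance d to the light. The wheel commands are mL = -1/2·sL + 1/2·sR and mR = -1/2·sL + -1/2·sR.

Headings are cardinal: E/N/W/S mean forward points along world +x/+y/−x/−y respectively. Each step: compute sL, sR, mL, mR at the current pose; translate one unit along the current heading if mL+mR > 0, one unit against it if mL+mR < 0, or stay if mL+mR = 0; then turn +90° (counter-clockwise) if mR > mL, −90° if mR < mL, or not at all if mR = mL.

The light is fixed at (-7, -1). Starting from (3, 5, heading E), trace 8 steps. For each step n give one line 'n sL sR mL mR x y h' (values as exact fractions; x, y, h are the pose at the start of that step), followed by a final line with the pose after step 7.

0 6/25 30/89 108/2225 -642/2225 3 5 E
1 20/51 4/3 8/17 -44/51 2 5 S
2 15/13 15/34 -315/884 -705/884 2 6 W
3 60/149 60/269 -3600/40081 -12540/40081 3 6 N
4 6/25 30/89 108/2225 -642/2225 3 5 E
5 20/51 4/3 8/17 -44/51 2 5 S
6 15/13 15/34 -315/884 -705/884 2 6 W
7 60/149 60/269 -3600/40081 -12540/40081 3 6 N
final 3 5 E

n=0: pose=(3,5,E); sL=6/25, sR=30/89; mL=108/2225, mR=-642/2225; mL+mR=-6/25 → advance -1; mR−mL=-30/89 → turn -1·90°
n=1: pose=(2,5,S); sL=20/51, sR=4/3; mL=8/17, mR=-44/51; mL+mR=-20/51 → advance -1; mR−mL=-4/3 → turn -1·90°
n=2: pose=(2,6,W); sL=15/13, sR=15/34; mL=-315/884, mR=-705/884; mL+mR=-15/13 → advance -1; mR−mL=-15/34 → turn -1·90°
n=3: pose=(3,6,N); sL=60/149, sR=60/269; mL=-3600/40081, mR=-12540/40081; mL+mR=-60/149 → advance -1; mR−mL=-60/269 → turn -1·90°
n=4: pose=(3,5,E); sL=6/25, sR=30/89; mL=108/2225, mR=-642/2225; mL+mR=-6/25 → advance -1; mR−mL=-30/89 → turn -1·90°
n=5: pose=(2,5,S); sL=20/51, sR=4/3; mL=8/17, mR=-44/51; mL+mR=-20/51 → advance -1; mR−mL=-4/3 → turn -1·90°
n=6: pose=(2,6,W); sL=15/13, sR=15/34; mL=-315/884, mR=-705/884; mL+mR=-15/13 → advance -1; mR−mL=-15/34 → turn -1·90°
n=7: pose=(3,6,N); sL=60/149, sR=60/269; mL=-3600/40081, mR=-12540/40081; mL+mR=-60/149 → advance -1; mR−mL=-60/269 → turn -1·90°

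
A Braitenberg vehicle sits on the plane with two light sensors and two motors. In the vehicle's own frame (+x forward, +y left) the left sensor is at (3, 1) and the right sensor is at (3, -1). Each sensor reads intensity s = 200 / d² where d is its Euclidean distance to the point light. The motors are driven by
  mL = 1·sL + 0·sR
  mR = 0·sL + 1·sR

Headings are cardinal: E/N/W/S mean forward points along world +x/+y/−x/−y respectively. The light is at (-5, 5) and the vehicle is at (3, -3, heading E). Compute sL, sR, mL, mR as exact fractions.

20/17 100/101 20/17 100/101

left sensor world pos  = (6, -2); dL² = 170
right sensor world pos = (6, -4); dR² = 202
sL = 200/170 = 20/17
sR = 200/202 = 100/101
mL = 1·sL + 0·sR = 20/17
mR = 0·sL + 1·sR = 100/101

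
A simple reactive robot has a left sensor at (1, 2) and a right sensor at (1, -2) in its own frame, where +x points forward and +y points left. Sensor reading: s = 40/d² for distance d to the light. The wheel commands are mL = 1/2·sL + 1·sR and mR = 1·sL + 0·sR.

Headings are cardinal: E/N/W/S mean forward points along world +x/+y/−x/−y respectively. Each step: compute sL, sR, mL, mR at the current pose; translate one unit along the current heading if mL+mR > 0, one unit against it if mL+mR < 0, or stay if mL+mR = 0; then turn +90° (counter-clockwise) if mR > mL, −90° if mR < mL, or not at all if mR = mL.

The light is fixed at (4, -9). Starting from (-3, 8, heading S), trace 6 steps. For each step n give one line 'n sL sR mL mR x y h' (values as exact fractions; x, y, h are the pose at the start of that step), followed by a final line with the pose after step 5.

0 40/281 40/337 17980/94697 40/281 -3 8 S
1 2/13 10/97 227/1261 2/13 -3 7 W
2 40/389 8/65 4412/25285 40/389 -4 7 N
3 4/41 20/137 1094/5617 4/41 -4 8 E
4 40/281 40/337 17980/94697 40/281 -3 8 S
5 2/13 10/97 227/1261 2/13 -3 7 W
final -4 7 N

n=0: pose=(-3,8,S); sL=40/281, sR=40/337; mL=17980/94697, mR=40/281; mL+mR=31460/94697 → advance +1; mR−mL=-4500/94697 → turn -1·90°
n=1: pose=(-3,7,W); sL=2/13, sR=10/97; mL=227/1261, mR=2/13; mL+mR=421/1261 → advance +1; mR−mL=-33/1261 → turn -1·90°
n=2: pose=(-4,7,N); sL=40/389, sR=8/65; mL=4412/25285, mR=40/389; mL+mR=7012/25285 → advance +1; mR−mL=-1812/25285 → turn -1·90°
n=3: pose=(-4,8,E); sL=4/41, sR=20/137; mL=1094/5617, mR=4/41; mL+mR=1642/5617 → advance +1; mR−mL=-546/5617 → turn -1·90°
n=4: pose=(-3,8,S); sL=40/281, sR=40/337; mL=17980/94697, mR=40/281; mL+mR=31460/94697 → advance +1; mR−mL=-4500/94697 → turn -1·90°
n=5: pose=(-3,7,W); sL=2/13, sR=10/97; mL=227/1261, mR=2/13; mL+mR=421/1261 → advance +1; mR−mL=-33/1261 → turn -1·90°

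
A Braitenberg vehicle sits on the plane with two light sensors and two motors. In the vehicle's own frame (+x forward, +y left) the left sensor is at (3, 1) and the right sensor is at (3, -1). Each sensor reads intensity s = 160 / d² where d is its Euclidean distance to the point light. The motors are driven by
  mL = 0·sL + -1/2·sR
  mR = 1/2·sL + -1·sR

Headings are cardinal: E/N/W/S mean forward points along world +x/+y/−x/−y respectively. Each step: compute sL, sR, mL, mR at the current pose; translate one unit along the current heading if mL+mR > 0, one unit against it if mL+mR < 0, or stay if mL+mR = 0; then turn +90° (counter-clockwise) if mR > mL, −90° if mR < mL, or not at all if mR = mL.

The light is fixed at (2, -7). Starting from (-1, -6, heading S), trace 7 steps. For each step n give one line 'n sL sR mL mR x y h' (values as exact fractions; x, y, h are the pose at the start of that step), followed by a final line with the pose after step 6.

0 20 8 -4 2 -1 -6 S
1 160/9 160 -80 -1360/9 -1 -5 E
2 16 80/13 -40/13 24/13 -2 -5 S
3 160/17 32 -16 -464/17 -2 -4 E
4 10 40/9 -20/9 5/9 -3 -4 S
5 160/29 160/13 -80/13 -3600/377 -3 -3 E
6 80/13 16/5 -8/5 -8/65 -4 -3 S
final -4 -2 E

n=0: pose=(-1,-6,S); sL=20, sR=8; mL=-4, mR=2; mL+mR=-2 → advance -1; mR−mL=6 → turn +1·90°
n=1: pose=(-1,-5,E); sL=160/9, sR=160; mL=-80, mR=-1360/9; mL+mR=-2080/9 → advance -1; mR−mL=-640/9 → turn -1·90°
n=2: pose=(-2,-5,S); sL=16, sR=80/13; mL=-40/13, mR=24/13; mL+mR=-16/13 → advance -1; mR−mL=64/13 → turn +1·90°
n=3: pose=(-2,-4,E); sL=160/17, sR=32; mL=-16, mR=-464/17; mL+mR=-736/17 → advance -1; mR−mL=-192/17 → turn -1·90°
n=4: pose=(-3,-4,S); sL=10, sR=40/9; mL=-20/9, mR=5/9; mL+mR=-5/3 → advance -1; mR−mL=25/9 → turn +1·90°
n=5: pose=(-3,-3,E); sL=160/29, sR=160/13; mL=-80/13, mR=-3600/377; mL+mR=-5920/377 → advance -1; mR−mL=-1280/377 → turn -1·90°
n=6: pose=(-4,-3,S); sL=80/13, sR=16/5; mL=-8/5, mR=-8/65; mL+mR=-112/65 → advance -1; mR−mL=96/65 → turn +1·90°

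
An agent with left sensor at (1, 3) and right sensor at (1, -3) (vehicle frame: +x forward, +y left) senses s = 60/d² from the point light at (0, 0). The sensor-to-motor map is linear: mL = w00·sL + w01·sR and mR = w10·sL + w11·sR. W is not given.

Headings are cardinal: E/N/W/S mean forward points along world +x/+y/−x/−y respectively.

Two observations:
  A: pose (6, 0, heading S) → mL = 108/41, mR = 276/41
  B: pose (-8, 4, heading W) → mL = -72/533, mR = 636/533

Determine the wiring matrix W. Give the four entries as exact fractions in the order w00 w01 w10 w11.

obs A: pose=(6,0,S) → sL=30/41, sR=6, mL=108/41, mR=276/41
obs B: pose=(-8,4,W) → sL=30/41, sR=6/13, mL=-72/533, mR=636/533
sensor matrix S = [[30/41, 6], [30/41, 6/13]]; det S = -2160/533
solve [mL_A; mL_B] = S·[w00; w01] and [mR_A; mR_B] = S·[w10; w11]:
  w00 = -1/2, w01 = 1/2, w10 = 1, w11 = 1

-1/2 1/2 1 1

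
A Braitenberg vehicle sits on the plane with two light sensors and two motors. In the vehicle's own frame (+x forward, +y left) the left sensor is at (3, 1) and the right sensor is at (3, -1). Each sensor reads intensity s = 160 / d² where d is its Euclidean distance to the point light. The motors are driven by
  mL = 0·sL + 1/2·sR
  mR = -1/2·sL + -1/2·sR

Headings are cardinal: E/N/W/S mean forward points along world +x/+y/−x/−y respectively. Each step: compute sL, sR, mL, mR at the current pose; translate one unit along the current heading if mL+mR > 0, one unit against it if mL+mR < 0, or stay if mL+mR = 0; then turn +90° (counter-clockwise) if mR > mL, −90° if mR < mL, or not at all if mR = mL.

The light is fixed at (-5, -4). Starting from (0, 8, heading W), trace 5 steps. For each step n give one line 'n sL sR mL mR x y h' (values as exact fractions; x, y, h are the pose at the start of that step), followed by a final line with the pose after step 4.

0 32/25 160/173 80/173 -4768/4325 0 8 W
1 16/25 80/137 40/137 -2096/3425 1 8 N
2 32/45 160/181 80/181 -6496/8145 1 7 E
3 8/5 2 1 -9/5 0 7 S
4 32/25 160/173 80/173 -4768/4325 0 8 W
final 1 8 N

n=0: pose=(0,8,W); sL=32/25, sR=160/173; mL=80/173, mR=-4768/4325; mL+mR=-16/25 → advance -1; mR−mL=-6768/4325 → turn -1·90°
n=1: pose=(1,8,N); sL=16/25, sR=80/137; mL=40/137, mR=-2096/3425; mL+mR=-8/25 → advance -1; mR−mL=-3096/3425 → turn -1·90°
n=2: pose=(1,7,E); sL=32/45, sR=160/181; mL=80/181, mR=-6496/8145; mL+mR=-16/45 → advance -1; mR−mL=-10096/8145 → turn -1·90°
n=3: pose=(0,7,S); sL=8/5, sR=2; mL=1, mR=-9/5; mL+mR=-4/5 → advance -1; mR−mL=-14/5 → turn -1·90°
n=4: pose=(0,8,W); sL=32/25, sR=160/173; mL=80/173, mR=-4768/4325; mL+mR=-16/25 → advance -1; mR−mL=-6768/4325 → turn -1·90°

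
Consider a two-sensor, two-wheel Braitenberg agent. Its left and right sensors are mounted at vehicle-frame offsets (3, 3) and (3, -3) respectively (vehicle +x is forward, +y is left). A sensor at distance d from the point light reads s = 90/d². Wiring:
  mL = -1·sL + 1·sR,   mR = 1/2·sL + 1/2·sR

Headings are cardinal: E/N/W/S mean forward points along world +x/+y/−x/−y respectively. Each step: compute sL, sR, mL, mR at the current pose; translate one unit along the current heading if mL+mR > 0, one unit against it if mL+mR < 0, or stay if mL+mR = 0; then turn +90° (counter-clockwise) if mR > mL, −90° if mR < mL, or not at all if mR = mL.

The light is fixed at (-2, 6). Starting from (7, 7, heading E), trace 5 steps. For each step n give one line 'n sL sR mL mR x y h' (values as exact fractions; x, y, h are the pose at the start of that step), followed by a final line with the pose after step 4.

n=0: pose=(7,7,E); sL=9/16, sR=45/74; mL=27/592, mR=693/1184; mL+mR=747/1184 → advance +1; mR−mL=639/1184 → turn +1·90°
n=1: pose=(8,7,N); sL=18/13, sR=18/37; mL=-432/481, mR=450/481; mL+mR=18/481 → advance +1; mR−mL=882/481 → turn +1·90°
n=2: pose=(8,8,W); sL=9/5, sR=45/37; mL=-108/185, mR=279/185; mL+mR=171/185 → advance +1; mR−mL=387/185 → turn +1·90°
n=3: pose=(7,8,S); sL=18/29, sR=90/37; mL=1944/1073, mR=1638/1073; mL+mR=3582/1073 → advance +1; mR−mL=-306/1073 → turn -1·90°
n=4: pose=(7,7,W); sL=9/4, sR=45/26; mL=-27/52, mR=207/104; mL+mR=153/104 → advance +1; mR−mL=261/104 → turn +1·90°

0 9/16 45/74 27/592 693/1184 7 7 E
1 18/13 18/37 -432/481 450/481 8 7 N
2 9/5 45/37 -108/185 279/185 8 8 W
3 18/29 90/37 1944/1073 1638/1073 7 8 S
4 9/4 45/26 -27/52 207/104 7 7 W
final 6 7 S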